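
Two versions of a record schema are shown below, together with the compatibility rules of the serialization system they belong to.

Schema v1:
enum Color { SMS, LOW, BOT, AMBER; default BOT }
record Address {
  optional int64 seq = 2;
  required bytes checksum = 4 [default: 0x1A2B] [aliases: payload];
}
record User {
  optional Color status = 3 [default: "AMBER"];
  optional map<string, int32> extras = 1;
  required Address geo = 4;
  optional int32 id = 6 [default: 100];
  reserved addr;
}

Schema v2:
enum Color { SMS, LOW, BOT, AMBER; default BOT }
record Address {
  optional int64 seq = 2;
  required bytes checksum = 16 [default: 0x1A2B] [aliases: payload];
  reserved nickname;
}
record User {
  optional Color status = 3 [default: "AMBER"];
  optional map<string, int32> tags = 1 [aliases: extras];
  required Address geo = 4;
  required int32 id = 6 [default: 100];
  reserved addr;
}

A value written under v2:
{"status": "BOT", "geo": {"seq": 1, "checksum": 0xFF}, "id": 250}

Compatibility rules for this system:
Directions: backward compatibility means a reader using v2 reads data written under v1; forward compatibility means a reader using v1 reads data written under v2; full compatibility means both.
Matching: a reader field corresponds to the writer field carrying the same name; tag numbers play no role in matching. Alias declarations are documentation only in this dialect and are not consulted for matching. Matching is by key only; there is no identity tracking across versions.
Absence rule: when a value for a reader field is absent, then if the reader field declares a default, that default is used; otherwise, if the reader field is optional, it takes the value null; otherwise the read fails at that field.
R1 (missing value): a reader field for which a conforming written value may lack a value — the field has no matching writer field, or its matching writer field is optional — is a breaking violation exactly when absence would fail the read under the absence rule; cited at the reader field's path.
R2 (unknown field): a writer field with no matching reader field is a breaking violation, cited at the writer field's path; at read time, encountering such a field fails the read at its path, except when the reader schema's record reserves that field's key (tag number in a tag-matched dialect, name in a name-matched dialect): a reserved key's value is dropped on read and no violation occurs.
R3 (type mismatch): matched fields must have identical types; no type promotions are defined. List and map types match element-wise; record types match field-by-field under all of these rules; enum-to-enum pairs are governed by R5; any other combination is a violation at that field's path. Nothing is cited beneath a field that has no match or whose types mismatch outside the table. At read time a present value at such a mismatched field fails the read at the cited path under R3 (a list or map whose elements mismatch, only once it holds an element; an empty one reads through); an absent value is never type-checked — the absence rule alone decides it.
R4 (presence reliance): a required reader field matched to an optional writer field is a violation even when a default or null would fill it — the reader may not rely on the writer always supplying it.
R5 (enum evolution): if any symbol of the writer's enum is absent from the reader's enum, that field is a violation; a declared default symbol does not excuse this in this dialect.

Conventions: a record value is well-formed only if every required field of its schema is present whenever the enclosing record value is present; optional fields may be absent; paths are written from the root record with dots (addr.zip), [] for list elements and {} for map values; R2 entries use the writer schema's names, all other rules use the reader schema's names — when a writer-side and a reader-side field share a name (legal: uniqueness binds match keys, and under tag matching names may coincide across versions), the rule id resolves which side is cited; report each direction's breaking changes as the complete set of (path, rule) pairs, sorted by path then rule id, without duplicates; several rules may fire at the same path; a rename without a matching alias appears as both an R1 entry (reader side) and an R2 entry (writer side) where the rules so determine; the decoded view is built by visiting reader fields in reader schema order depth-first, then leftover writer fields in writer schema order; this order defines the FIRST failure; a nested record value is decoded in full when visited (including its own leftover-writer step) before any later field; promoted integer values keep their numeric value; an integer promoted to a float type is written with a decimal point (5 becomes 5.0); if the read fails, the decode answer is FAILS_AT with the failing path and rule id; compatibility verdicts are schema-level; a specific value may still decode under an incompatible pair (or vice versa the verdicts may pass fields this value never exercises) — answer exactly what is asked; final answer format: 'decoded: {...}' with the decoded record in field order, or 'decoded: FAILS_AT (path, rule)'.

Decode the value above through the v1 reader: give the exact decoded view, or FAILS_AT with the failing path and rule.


each type pair in User: writer, then reader
decode walk for User under reader schema v1:
  status := "BOT"
  extras := null (absent, optional -> null)
  geo.seq := 1
  geo.checksum := 0xFF
  id := 250
  => decoded: {"status": "BOT", "extras": null, "geo": {"seq": 1, "checksum": 0xFF}, "id": 250}
ruling out the remaining User differences:
  renamed field extras to tags in record User (alias extras declared on the renamed field) -> matters for User compatibility verdicts, not for this value's decode
  field id in record User: optional changed to required -> matters for User compatibility verdicts, not for this value's decode
  field checksum in record Address: tag 4 changed to 16 -> inert under this dialect — no rule fires on User and the result does not move

decoded: {"status": "BOT", "extras": null, "geo": {"seq": 1, "checksum": 0xFF}, "id": 250}


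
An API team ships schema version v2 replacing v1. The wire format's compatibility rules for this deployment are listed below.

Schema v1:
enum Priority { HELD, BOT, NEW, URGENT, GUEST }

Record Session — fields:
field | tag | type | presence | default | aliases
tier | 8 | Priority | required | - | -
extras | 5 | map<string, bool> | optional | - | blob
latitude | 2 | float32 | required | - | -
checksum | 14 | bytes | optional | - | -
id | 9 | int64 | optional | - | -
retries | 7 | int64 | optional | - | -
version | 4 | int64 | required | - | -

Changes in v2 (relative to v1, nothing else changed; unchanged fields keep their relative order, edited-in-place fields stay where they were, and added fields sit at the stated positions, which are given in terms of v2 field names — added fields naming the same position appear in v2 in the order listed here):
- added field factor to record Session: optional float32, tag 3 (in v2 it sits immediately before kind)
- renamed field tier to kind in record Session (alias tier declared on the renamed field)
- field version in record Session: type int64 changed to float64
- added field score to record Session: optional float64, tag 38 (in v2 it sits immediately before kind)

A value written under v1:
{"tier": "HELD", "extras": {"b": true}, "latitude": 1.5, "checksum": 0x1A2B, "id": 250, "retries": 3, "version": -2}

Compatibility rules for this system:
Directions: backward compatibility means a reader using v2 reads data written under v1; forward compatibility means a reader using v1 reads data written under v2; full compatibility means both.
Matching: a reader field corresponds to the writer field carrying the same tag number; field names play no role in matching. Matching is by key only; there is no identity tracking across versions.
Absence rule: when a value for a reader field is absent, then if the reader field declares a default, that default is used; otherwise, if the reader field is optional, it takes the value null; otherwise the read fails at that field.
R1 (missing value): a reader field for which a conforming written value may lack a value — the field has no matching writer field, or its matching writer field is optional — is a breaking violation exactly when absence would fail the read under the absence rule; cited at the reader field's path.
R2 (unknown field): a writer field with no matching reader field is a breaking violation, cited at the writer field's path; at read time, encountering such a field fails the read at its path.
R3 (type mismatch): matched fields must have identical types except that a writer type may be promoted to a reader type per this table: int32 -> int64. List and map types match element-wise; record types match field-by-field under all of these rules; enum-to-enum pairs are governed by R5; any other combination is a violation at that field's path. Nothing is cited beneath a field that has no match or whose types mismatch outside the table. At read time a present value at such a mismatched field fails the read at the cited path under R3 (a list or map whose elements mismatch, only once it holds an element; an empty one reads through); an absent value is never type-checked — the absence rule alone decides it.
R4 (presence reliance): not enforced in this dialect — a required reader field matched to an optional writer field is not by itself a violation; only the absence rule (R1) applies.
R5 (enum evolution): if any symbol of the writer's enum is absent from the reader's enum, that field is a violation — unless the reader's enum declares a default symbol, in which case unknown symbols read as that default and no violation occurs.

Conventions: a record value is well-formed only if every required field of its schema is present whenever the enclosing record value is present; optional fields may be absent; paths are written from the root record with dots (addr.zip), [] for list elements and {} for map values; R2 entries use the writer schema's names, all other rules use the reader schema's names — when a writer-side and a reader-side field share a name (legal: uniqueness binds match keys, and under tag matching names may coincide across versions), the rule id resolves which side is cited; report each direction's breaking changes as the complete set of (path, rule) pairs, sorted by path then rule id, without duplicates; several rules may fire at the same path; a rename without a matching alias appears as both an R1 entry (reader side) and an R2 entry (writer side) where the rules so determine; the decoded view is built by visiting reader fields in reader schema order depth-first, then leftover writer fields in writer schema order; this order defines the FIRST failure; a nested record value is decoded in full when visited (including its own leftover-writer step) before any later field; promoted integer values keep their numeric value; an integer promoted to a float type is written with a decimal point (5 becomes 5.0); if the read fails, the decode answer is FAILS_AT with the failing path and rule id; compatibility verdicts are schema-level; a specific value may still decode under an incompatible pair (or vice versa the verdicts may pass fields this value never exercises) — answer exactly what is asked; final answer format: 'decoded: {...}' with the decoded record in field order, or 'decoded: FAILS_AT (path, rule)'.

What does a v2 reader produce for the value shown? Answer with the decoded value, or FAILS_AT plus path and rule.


in Session below, arrows point writer -> reader
decode walk for Session under reader schema v2:
  factor := null (missing; optional => null)
  score := null (missing; optional => null)
  kind := "HELD" (from writer tier)
  extras := {"b": true}
  latitude := 1.5
  checksum := 0x1A2B
  id := 250
  retries := 3
  read fails at version under R3
  => FAILS_AT (version, R3)
the other Session changes do not affect what is asked:
  added field score to record Session: optional float64, tag 38 (in v2 it sits immediately before kind) -> changes Session's schema-level verdicts only — the decode of this value is the same
  renamed field tier to kind in record Session (alias tier declared on the renamed field) -> no rule fires on it and the decoded Session view is identical with or without it
  added field factor to record Session: optional float32, tag 3 (in v2 it sits immediately before kind) -> changes Session's schema-level verdicts only — the decode of this value is the same

decoded: FAILS_AT (version, R3)


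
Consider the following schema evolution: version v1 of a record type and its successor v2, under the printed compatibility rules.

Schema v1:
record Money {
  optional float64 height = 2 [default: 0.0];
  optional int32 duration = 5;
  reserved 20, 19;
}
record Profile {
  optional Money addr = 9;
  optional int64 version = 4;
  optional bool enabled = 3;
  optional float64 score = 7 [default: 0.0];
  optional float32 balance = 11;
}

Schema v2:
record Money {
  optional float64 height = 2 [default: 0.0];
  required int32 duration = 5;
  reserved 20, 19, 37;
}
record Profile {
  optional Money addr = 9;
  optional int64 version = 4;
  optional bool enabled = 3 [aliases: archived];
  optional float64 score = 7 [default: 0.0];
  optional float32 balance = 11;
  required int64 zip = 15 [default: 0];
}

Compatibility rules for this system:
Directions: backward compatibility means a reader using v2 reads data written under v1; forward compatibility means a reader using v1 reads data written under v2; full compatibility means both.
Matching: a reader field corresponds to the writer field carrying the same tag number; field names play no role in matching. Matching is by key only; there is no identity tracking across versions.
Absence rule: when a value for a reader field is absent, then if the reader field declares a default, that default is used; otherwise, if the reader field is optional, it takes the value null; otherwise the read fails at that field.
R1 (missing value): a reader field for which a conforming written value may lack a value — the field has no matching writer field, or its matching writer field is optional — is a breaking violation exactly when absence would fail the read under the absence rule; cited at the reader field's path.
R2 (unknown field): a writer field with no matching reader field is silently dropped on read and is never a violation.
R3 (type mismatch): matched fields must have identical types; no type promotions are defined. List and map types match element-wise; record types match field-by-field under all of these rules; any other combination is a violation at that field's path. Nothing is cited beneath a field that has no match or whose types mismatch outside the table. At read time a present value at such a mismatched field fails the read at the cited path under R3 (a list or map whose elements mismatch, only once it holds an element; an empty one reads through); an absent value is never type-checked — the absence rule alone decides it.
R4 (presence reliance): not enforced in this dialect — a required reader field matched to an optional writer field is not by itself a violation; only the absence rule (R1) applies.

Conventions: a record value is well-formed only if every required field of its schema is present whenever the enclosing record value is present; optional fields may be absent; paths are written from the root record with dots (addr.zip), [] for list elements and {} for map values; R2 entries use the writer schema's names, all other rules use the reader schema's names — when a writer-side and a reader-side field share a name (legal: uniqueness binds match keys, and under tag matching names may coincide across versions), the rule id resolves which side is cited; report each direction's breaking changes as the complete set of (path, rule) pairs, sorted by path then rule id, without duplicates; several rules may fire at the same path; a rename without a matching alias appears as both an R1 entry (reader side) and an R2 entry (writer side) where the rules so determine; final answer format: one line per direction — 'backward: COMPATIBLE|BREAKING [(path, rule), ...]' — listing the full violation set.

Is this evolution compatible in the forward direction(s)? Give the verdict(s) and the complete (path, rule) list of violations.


forward: COMPATIBLE []

each type pair in Profile: writer, then reader
forward on Profile — v1 reading data written by v2:
  addr: Money -> Money, writer optional; from addr
  version: int64 -> int64, writer optional; from version
  enabled: bool -> bool, writer optional; from enabled
  score: float64 -> float64, writer optional; from score
  balance: float32 -> float32, writer optional; from balance
  writer field zip has no reader counterpart
  addr.height: float64 -> float64, writer optional; from addr.height
  addr.duration: int32 -> int32, writer required; from addr.duration
  => forward: COMPATIBLE
diffs on Profile not affecting the asked answer:
  added field zip to record Profile: required int64, tag 15, default 0 (in v2 it sits last) -> inert for the asked Profile verdict: nothing fires
  field duration in record Money: optional changed to required -> its effect on Profile is confined to the backward direction, not asked


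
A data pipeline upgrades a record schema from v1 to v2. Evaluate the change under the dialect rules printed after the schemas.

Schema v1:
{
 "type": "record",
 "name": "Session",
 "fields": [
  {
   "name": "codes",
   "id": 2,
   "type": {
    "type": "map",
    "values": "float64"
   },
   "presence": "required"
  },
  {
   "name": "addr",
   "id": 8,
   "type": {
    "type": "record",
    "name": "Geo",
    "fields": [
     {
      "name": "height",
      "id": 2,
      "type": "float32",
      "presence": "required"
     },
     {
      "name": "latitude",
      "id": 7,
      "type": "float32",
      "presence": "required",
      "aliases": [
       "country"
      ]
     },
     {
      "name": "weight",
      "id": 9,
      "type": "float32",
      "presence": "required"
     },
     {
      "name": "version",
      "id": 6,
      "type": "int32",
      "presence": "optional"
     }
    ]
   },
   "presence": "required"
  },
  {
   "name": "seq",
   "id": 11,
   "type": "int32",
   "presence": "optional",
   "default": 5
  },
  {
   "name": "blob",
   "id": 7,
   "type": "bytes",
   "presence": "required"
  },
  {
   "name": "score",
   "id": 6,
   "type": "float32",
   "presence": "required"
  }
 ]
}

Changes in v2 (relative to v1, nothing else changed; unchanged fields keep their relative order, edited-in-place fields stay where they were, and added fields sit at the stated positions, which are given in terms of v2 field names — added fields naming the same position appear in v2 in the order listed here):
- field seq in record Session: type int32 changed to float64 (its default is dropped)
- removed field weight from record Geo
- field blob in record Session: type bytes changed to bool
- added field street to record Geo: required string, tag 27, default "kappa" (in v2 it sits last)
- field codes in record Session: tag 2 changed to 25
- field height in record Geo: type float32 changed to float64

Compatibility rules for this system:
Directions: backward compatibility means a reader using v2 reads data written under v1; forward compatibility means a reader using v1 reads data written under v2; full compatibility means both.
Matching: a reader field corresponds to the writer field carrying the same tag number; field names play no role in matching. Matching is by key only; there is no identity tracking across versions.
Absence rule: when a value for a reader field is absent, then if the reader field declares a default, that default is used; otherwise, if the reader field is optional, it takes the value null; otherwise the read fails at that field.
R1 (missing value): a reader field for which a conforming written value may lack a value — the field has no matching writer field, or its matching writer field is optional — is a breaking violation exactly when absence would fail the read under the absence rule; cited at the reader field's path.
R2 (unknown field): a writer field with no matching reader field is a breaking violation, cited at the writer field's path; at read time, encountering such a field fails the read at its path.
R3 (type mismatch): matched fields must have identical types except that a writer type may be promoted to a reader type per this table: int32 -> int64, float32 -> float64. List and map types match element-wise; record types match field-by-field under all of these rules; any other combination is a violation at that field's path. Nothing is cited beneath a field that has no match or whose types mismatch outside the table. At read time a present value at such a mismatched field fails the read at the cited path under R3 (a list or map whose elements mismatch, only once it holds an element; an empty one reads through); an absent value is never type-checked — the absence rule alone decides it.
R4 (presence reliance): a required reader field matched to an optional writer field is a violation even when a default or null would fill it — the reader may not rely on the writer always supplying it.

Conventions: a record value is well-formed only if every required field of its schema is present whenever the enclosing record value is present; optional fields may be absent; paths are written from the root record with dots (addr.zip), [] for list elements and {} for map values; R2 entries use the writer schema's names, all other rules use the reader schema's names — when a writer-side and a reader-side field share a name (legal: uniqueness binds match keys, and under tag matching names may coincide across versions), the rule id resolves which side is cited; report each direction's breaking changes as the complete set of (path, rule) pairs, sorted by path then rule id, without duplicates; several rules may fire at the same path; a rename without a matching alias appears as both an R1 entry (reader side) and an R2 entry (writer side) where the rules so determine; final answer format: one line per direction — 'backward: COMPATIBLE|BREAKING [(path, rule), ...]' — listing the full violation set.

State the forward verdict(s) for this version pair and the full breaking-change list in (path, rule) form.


forward: BREAKING [(addr.height, R3), (addr.street, R2), (addr.weight, R1), (blob, R3), (codes, R1), (codes, R2), (seq, R3)]

the writer's type comes first in each Session pair
forward analysis of Session with v1 as reader and v2 as writer:
  codes: no writer-side match
  addr <- addr (Geo -> Geo, writer required)
  seq <- seq (float64 -> int32, writer optional)
  blob <- blob (bool -> bytes, writer required)
  score <- score (float32 -> float32, writer required)
  writer field codes has no reader counterpart
  addr.height <- addr.height (float64 -> float32, writer required)
  addr.latitude <- addr.latitude (float32 -> float32, writer required)
  addr.weight: no writer-side match
  addr.version <- addr.version (int32 -> int32, writer optional)
  writer field addr.street has no reader counterpart
  R3 fires at addr.height
  R2 fires at addr.street
  R1 fires at addr.weight
  R3 fires at blob
  R1 fires at codes
  R2 fires at codes
  R3 fires at seq
  => forward verdict for Session: BREAKING, 7 violation(s)


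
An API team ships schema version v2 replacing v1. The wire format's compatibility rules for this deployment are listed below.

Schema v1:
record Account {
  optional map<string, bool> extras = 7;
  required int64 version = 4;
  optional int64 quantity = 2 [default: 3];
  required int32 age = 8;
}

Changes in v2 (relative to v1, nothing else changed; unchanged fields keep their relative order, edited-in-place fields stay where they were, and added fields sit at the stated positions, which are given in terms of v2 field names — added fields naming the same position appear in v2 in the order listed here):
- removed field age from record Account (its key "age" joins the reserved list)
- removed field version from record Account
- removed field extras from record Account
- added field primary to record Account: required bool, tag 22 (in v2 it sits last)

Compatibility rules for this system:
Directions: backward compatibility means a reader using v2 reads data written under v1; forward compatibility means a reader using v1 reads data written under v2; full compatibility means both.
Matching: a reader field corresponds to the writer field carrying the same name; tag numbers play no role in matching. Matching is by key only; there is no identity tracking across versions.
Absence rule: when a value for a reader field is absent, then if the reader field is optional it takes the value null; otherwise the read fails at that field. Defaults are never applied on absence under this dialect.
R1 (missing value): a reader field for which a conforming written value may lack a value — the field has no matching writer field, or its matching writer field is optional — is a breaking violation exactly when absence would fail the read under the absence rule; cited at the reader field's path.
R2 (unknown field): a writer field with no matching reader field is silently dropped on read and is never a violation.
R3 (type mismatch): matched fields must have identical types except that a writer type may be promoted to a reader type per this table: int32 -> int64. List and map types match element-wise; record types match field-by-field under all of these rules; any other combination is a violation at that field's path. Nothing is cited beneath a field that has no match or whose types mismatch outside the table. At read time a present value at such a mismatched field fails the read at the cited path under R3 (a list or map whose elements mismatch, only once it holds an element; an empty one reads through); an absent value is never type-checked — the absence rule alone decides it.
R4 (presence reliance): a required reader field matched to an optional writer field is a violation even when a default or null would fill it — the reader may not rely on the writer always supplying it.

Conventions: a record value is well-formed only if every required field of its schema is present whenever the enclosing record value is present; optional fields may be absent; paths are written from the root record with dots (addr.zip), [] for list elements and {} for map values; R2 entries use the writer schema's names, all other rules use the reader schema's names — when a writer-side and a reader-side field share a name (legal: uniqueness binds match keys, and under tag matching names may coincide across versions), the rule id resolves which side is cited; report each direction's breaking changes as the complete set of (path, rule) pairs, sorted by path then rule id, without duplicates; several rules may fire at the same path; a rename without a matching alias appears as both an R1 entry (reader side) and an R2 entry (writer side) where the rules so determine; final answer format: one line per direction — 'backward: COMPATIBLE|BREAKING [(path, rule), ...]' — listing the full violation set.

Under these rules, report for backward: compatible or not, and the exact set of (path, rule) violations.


in Account below, arrows point writer -> reader
backward pass over Account, reader schema v2, writer schema v1:
  writer optional, int64 -> int64: reader quantity maps from writer quantity
  primary: no writer-side match
  leftover writer field: extras
  leftover writer field: version
  leftover writer field: age
  breaking: (primary, R1)
  => backward: BREAKING (1)
ruling out the remaining Account differences:
  removed field age from record Account (its key "age" joins the reserved list) -> fires only in the forward direction of Account, which is not asked here
  removed field version from record Account -> fires only in the forward direction of Account, which is not asked here
  removed field extras from record Account -> no rule fires on it in Account's dialect; the asked verdict holds

backward: BREAKING [(primary, R1)]


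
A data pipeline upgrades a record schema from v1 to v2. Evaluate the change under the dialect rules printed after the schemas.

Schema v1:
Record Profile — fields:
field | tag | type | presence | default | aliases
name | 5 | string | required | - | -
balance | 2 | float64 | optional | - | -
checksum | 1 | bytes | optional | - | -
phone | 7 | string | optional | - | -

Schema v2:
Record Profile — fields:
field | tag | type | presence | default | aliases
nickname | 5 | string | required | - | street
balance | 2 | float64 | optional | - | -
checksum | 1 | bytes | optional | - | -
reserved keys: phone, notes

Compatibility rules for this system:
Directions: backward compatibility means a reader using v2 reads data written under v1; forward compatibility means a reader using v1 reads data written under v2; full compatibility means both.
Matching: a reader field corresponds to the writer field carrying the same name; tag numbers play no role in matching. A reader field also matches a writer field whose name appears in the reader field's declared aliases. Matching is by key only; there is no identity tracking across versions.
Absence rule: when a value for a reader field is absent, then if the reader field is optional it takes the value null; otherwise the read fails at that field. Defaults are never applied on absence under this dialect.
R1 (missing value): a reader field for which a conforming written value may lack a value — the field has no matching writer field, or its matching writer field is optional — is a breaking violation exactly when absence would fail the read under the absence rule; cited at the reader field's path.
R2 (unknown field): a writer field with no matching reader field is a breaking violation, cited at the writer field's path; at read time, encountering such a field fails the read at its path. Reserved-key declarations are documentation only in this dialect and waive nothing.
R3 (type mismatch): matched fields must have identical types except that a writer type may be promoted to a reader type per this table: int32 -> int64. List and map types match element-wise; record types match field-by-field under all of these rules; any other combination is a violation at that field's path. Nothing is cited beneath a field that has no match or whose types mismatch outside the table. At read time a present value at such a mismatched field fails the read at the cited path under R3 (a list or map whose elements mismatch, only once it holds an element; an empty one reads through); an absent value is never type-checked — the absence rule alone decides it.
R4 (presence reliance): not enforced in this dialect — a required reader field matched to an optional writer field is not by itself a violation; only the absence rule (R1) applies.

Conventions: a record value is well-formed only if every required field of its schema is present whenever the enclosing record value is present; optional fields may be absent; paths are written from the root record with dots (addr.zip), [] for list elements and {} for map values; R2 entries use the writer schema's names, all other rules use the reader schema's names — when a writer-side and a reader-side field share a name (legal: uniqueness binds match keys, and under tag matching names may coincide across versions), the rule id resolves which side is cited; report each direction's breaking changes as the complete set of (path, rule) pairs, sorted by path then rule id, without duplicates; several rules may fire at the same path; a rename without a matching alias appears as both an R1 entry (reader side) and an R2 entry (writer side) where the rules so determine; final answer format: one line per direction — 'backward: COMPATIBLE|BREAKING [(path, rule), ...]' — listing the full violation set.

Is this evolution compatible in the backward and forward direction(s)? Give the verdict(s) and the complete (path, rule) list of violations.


arrows below run writer -> reader for Profile
backward on Profile — v2 reading data written by v1:
  nickname: no writer-side match
  balance <- balance (float64 -> float64, writer optional)
  checksum <- checksum (bytes -> bytes, writer optional)
  name (writer side), unknown to reader
  phone (writer side), unknown to reader
  violation R2 at name
  violation R1 at nickname
  violation R2 at phone
  => backward verdict for Profile: BREAKING, 3 violation(s)
forward on Profile — v1 reading data written by v2:
  name: no writer-side match
  balance <- balance (float64 -> float64, writer optional)
  checksum <- checksum (bytes -> bytes, writer optional)
  phone: no writer-side match
  nickname (writer side), unknown to reader
  violation R1 at name
  violation R2 at nickname
  => forward verdict for Profile: BREAKING, 2 violation(s)

backward: BREAKING [(name, R2), (nickname, R1), (phone, R2)]; forward: BREAKING [(name, R1), (nickname, R2)]


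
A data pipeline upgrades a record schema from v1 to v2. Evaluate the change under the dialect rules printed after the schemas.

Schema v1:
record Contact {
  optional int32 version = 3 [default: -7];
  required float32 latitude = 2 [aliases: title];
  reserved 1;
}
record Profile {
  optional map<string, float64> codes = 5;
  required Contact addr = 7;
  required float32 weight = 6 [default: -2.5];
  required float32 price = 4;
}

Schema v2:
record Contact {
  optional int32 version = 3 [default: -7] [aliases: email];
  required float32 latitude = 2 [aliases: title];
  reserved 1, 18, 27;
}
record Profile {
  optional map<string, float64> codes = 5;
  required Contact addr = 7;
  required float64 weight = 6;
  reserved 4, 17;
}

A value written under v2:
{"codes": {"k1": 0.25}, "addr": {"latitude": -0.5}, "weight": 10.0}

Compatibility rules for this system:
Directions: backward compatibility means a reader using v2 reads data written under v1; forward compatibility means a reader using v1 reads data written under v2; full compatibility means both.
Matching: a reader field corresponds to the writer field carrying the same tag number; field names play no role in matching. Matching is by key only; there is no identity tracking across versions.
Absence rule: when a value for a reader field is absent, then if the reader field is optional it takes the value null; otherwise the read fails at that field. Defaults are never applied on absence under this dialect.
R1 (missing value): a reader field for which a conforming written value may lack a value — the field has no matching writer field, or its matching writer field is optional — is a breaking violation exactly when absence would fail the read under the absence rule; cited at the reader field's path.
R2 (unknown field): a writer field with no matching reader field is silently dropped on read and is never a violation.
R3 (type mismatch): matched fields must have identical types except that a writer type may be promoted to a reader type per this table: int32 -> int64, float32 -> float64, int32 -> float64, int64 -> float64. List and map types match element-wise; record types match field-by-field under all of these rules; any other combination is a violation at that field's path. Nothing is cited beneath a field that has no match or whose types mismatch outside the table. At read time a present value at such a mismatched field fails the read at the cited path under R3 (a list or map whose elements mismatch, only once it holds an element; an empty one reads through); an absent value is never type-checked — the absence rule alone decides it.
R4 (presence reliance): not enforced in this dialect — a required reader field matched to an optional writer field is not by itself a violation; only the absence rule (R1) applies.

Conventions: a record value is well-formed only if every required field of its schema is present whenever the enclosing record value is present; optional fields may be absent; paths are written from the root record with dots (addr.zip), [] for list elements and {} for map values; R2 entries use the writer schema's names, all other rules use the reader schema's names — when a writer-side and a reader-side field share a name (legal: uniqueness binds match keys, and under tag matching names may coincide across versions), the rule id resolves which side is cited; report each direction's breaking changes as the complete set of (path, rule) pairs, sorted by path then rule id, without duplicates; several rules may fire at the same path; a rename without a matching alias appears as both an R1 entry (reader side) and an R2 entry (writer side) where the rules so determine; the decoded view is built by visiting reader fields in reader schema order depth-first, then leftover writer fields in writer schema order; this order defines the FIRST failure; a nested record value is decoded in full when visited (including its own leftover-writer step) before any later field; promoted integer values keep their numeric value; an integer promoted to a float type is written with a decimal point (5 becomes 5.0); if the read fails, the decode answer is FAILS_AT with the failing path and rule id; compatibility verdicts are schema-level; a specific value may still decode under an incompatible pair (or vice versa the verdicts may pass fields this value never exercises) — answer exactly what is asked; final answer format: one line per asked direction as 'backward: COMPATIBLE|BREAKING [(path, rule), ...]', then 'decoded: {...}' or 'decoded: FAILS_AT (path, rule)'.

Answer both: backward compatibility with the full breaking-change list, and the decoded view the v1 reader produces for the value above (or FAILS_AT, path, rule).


backward: COMPATIBLE []; decoded: FAILS_AT (weight, R3)

the writer's type comes first in each Profile pair
backward analysis of Profile with v2 as reader and v1 as writer:
  map<string, float64> -> map<string, float64>, writer optional: codes aligns to codes
  Contact -> Contact, writer required: addr aligns to addr
  float32 -> float64, writer required: weight aligns to weight
  writer field price has no reader counterpart
  int32 -> int32, writer optional: addr.version aligns to addr.version
  float32 -> float32, writer required: addr.latitude aligns to addr.latitude
  => backward verdict for Profile: COMPATIBLE, no violations
decoding the Profile value with the v1 reader:
  codes := {"k1": 0.25}
  addr.version := null (absent, optional -> null)
  addr.latitude := -0.5
  read fails at weight under R3
  => FAILS_AT (weight, R3)
ruling out the remaining Profile differences:
  removed field price from record Profile (its key 4 joins the reserved list) -> its effect on Profile is confined to the forward direction, not asked


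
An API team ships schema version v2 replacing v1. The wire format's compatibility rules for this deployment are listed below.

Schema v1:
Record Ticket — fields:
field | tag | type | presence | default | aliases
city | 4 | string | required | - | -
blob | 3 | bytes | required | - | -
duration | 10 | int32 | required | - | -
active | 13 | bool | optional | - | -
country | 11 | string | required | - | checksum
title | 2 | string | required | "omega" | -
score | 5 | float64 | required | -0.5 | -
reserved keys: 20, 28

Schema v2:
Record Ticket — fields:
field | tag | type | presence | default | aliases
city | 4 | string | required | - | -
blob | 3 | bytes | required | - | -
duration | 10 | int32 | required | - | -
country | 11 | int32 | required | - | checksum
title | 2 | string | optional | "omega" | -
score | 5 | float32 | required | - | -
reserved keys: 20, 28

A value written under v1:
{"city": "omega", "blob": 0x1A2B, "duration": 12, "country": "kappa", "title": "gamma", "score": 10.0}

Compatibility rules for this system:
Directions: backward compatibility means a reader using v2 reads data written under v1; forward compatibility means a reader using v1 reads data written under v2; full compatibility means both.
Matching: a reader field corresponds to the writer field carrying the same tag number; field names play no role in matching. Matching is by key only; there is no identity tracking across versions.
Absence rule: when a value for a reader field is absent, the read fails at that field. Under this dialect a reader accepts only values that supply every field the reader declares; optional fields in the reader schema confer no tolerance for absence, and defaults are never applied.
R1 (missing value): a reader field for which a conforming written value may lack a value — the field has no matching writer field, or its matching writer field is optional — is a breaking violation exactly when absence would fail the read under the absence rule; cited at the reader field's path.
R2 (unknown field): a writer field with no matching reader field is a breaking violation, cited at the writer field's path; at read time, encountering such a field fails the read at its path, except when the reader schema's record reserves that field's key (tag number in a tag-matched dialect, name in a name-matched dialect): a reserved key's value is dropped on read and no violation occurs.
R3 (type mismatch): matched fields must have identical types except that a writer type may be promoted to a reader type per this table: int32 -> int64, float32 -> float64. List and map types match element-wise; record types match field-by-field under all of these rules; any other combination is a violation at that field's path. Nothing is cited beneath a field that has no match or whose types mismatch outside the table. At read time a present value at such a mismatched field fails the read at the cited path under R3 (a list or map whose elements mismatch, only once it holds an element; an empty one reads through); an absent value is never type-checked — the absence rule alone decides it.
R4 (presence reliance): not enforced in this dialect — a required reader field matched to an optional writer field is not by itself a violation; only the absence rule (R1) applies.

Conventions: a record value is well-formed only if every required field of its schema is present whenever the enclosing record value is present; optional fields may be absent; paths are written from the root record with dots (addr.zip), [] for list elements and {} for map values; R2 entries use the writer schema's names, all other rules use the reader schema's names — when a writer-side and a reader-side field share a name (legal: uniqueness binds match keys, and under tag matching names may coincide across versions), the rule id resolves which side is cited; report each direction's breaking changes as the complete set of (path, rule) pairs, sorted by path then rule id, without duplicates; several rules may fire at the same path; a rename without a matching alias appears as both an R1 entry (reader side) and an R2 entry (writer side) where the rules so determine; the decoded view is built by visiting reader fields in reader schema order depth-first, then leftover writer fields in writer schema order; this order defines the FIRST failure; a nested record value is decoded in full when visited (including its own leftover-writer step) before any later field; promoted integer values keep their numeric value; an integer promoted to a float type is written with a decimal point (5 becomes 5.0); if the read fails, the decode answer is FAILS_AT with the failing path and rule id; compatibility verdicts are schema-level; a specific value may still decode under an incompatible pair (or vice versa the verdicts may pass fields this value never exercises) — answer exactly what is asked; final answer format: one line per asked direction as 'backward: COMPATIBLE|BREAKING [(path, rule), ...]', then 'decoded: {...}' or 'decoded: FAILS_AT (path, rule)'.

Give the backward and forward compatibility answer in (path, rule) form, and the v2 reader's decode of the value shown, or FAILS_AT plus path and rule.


backward: BREAKING [(active, R2), (country, R3), (score, R3)]; forward: BREAKING [(active, R1), (country, R3), (title, R1)]; decoded: FAILS_AT (country, R3)

the writer's type comes first in each Ticket pair
checking backward for Ticket: reader v2 against writer v1:
  city: string -> string, writer required; from city
  blob: bytes -> bytes, writer required; from blob
  duration: int32 -> int32, writer required; from duration
  country: string -> int32, writer required; from country
  title: string -> string, writer required; from title
  score: float64 -> float32, writer required; from score
  writer active: unknown to reader
  R2 fires at active
  R3 fires at country
  R3 fires at score
  => backward verdict for Ticket: BREAKING, 3 violation(s)
checking forward for Ticket: reader v1 against writer v2:
  city: string -> string, writer required; from city
  blob: bytes -> bytes, writer required; from blob
  duration: int32 -> int32, writer required; from duration
  active: no writer-side match
  country: int32 -> string, writer required; from country
  title: string -> string, writer optional; from title
  score: float32 -> float64, writer required; from score
  R1 fires at active
  R3 fires at country
  R1 fires at title
  => forward verdict for Ticket: BREAKING, 3 violation(s)
decode walk for Ticket under reader schema v2:
  city := "omega"
  blob := 0x1A2B
  duration := 12
  read fails at country under R3
  => FAILS_AT (country, R3)
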